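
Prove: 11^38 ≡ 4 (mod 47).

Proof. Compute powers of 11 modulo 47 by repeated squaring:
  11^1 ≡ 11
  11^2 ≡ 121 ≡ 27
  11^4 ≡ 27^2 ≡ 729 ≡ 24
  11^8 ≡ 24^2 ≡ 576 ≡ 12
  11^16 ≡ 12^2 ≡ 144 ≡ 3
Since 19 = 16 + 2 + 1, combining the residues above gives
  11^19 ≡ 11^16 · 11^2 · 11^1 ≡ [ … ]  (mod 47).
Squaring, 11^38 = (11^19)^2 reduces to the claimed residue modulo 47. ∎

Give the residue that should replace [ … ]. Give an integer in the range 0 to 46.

Multiply the listed residues: 3 · 27 · 11 = 81 → 891.
Reducing modulo 47: 891 = 18·47 + 45, so 11^19 ≡ 45.

45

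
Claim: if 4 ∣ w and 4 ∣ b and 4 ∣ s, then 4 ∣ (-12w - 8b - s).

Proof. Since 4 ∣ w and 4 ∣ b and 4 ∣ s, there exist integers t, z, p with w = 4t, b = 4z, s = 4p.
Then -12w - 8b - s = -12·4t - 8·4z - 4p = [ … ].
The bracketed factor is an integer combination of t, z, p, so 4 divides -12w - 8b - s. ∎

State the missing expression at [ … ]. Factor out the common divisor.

Each term has a factor of 4: -12·4t - 8·4z - 4p = 4·(-p - 12t - 8z).
Since -p - 12t - 8z is an integer, 4 ∣ (-12w - 8b - s).

4(-p - 12t - 8z)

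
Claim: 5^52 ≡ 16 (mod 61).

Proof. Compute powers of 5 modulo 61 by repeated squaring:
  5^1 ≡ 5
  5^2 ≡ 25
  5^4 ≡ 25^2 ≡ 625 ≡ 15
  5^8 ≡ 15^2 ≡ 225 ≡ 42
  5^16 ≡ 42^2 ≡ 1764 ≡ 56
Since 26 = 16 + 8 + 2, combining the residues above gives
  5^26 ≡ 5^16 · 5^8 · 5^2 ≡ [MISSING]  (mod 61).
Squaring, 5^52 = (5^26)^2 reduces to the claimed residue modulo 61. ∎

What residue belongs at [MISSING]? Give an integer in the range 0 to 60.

Multiply the listed residues: 56 · 42 · 25 = 2352 → 58800.
Reducing modulo 61: 58800 = 963·61 + 57, so 5^26 ≡ 57.

57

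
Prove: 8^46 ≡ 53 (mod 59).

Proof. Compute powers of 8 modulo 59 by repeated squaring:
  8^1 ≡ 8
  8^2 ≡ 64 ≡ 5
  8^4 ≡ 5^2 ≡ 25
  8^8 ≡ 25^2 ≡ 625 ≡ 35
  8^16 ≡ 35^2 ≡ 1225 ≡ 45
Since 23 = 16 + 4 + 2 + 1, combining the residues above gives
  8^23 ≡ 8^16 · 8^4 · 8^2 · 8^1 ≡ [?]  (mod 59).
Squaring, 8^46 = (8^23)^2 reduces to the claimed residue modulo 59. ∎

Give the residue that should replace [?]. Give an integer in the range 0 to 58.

Multiply the listed residues: 45 · 25 · 5 · 8 = 1125 → 5625 → 45000.
Reducing modulo 59: 45000 = 762·59 + 42, so 8^23 ≡ 42.

42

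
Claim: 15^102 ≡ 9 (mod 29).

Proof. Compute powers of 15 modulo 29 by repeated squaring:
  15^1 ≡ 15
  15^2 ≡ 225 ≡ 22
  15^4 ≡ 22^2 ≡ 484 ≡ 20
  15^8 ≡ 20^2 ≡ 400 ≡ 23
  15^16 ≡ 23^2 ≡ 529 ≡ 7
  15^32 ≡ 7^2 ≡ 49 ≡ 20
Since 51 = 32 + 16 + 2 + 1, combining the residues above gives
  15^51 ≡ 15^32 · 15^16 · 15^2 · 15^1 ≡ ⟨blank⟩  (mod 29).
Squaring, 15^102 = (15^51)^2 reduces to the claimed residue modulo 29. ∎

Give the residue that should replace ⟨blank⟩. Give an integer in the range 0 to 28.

3

Multiply the listed residues: 20 · 7 · 22 · 15 = 140 → 3080 → 46200.
Reducing modulo 29: 46200 = 1593·29 + 3, so 15^51 ≡ 3.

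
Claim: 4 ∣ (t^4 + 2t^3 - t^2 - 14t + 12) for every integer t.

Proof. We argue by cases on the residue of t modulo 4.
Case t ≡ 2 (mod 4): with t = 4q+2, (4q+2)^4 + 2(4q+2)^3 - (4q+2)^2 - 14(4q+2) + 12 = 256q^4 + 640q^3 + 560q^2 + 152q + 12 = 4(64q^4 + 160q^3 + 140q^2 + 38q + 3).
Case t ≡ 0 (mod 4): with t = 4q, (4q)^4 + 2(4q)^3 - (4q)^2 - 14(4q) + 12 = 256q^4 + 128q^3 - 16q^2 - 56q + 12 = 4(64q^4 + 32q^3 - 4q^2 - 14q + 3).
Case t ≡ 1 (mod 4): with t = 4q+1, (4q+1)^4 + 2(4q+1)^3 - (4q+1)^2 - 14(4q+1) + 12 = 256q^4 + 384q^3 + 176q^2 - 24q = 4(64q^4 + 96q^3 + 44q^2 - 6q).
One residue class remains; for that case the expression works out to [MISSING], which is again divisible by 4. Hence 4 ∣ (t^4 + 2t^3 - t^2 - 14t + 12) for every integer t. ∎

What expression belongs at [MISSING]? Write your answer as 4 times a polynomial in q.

4(64q^4 + 224q^3 + 284q^2 + 142q + 24)

Only t ≡ 3 (mod 4) is unaccounted for. Put t = 4q+3:
(4q+3)^4 + 2(4q+3)^3 - (4q+3)^2 - 14(4q+3) + 12 expands to 256q^4 + 896q^3 + 1136q^2 + 568q + 96,
and factoring out 4 leaves 4(64q^4 + 224q^3 + 284q^2 + 142q + 24).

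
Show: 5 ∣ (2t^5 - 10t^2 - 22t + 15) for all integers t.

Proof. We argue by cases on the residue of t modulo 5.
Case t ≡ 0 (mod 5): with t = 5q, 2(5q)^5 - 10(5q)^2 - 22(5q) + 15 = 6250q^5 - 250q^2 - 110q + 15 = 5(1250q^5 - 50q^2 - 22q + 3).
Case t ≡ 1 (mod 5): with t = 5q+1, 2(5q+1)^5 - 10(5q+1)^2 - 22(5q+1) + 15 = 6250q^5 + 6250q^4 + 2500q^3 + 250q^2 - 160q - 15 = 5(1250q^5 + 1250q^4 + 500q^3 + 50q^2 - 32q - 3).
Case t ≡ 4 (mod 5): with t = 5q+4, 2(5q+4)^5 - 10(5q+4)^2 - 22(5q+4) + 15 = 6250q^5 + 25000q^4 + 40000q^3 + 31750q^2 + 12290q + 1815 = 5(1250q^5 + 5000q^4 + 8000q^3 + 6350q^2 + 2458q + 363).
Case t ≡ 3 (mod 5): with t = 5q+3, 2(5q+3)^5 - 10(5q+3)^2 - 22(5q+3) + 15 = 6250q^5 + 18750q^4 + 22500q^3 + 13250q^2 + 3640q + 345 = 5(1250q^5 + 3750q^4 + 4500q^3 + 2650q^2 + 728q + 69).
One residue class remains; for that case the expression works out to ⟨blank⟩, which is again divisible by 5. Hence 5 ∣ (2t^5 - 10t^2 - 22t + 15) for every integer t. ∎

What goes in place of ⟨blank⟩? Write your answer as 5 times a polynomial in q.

5(1250q^5 + 2500q^4 + 2000q^3 + 750q^2 + 98q - 1)

Only t ≡ 2 (mod 5) is unaccounted for. Put t = 5q+2:
2(5q+2)^5 - 10(5q+2)^2 - 22(5q+2) + 15 expands to 6250q^5 + 12500q^4 + 10000q^3 + 3750q^2 + 490q - 5,
and factoring out 5 leaves 5(1250q^5 + 2500q^4 + 2000q^3 + 750q^2 + 98q - 1).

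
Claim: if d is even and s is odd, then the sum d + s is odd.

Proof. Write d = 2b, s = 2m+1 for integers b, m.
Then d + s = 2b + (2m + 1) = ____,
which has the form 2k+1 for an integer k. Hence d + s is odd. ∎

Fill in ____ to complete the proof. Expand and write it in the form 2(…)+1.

2(b + m) + 1

2b + (2m + 1) = 2b + 2m + 1
= 2(b + m) + 1.
Since b + m is an integer, the sum is of the form 2k+1 for an integer k.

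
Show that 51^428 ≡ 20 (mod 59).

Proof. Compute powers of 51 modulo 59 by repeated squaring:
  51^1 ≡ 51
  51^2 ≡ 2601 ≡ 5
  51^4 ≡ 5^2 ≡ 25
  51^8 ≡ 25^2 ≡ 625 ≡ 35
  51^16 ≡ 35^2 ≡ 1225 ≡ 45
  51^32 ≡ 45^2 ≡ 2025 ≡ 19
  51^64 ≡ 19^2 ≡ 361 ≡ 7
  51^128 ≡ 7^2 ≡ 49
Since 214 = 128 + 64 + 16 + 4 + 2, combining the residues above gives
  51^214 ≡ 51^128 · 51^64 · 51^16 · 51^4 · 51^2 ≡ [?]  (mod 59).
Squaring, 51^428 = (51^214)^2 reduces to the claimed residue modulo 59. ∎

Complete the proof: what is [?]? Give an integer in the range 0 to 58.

16

51^128 · 51^64 · 51^16 · 51^4 · 51^2 ≡ 49 · 7 · 45 · 25 · 5 = 1929375.
1929375 mod 59 = 16, so 51^214 ≡ 16 (mod 59).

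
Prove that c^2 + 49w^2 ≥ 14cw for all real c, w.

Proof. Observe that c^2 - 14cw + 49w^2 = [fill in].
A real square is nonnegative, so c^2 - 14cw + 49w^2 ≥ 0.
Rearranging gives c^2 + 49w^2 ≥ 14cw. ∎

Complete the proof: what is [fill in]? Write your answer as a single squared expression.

(c - 7w)^2

The leading and trailing coefficients are 1^2 and 7^2, and 14 = 2·1·7, so the trinomial is (c - 7w)^2.
Hence c^2 - 14cw + 49w^2 ≥ 0.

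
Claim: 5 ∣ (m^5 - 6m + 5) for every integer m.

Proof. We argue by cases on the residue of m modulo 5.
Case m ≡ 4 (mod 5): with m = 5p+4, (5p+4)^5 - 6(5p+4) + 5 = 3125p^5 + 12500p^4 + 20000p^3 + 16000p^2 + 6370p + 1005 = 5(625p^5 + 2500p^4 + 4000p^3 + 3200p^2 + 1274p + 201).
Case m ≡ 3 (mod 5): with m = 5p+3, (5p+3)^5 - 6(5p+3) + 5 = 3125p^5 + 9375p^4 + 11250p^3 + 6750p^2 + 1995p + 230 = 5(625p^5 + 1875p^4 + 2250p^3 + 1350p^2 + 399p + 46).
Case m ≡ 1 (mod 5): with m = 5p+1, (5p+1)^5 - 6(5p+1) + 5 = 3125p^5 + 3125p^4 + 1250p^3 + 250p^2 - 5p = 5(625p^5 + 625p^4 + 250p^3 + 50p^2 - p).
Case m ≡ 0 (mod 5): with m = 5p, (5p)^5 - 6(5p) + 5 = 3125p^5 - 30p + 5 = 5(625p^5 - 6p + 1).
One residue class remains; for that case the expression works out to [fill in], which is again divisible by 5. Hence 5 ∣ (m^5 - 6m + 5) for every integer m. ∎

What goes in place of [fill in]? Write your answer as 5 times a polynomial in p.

Only m ≡ 2 (mod 5) is unaccounted for. Put m = 5p+2:
(5p+2)^5 - 6(5p+2) + 5 expands to 3125p^5 + 6250p^4 + 5000p^3 + 2000p^2 + 370p + 25,
and factoring out 5 leaves 5(625p^5 + 1250p^4 + 1000p^3 + 400p^2 + 74p + 5).

5(625p^5 + 1250p^4 + 1000p^3 + 400p^2 + 74p + 5)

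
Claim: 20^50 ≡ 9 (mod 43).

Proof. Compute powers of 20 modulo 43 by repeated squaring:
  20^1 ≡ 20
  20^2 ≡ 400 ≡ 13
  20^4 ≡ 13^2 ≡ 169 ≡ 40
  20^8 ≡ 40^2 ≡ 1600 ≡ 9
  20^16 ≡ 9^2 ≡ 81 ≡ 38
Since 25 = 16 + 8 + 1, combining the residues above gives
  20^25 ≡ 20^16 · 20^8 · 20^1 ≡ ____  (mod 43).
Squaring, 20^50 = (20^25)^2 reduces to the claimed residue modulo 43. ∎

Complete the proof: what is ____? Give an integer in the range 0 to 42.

3

Multiply the listed residues: 38 · 9 · 20 = 342 → 6840.
Reducing modulo 43: 6840 = 159·43 + 3, so 20^25 ≡ 3.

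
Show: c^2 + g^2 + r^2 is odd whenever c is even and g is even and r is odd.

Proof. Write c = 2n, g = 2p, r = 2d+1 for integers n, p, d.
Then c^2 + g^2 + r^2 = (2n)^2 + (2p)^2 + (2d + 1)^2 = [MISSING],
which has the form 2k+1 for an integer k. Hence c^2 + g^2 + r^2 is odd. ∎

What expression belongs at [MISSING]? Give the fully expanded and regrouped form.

2(2d^2 + 2d + 2n^2 + 2p^2) + 1

(2n)^2 + (2p)^2 + (2d + 1)^2 = 4d^2 + 4d + 4n^2 + 4p^2 + 1
= 2(2d^2 + 2d + 2n^2 + 2p^2) + 1.
Since 2d^2 + 2d + 2n^2 + 2p^2 is an integer, the sum of squares is of the form 2k+1 for an integer k.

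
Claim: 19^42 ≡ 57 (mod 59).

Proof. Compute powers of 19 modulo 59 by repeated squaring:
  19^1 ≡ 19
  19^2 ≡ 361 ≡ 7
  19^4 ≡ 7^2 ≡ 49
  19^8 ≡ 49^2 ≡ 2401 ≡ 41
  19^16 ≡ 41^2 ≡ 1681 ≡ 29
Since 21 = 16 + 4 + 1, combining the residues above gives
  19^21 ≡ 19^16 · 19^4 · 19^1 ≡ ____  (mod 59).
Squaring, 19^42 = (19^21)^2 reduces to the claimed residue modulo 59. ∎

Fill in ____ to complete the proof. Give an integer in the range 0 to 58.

Multiply the listed residues: 29 · 49 · 19 = 1421 → 26999.
Reducing modulo 59: 26999 = 457·59 + 36, so 19^21 ≡ 36.

36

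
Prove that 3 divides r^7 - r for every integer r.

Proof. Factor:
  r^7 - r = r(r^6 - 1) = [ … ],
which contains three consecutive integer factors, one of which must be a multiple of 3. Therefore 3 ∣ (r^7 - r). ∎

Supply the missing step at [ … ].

r^6 - 1 = (r^2 - 1)(r^4 + r^2 + 1), and r^2 - 1 = (r-1)(r+1).
So r(r^6 - 1) = (r - 1)r(r + 1)(r^4 + r^2 + 1).

(r - 1)r(r + 1)(r^4 + r^2 + 1)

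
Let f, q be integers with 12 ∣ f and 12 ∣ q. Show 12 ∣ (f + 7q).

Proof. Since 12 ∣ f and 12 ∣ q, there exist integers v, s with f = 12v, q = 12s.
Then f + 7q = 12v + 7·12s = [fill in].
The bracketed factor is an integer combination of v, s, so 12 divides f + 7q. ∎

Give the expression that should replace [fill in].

12(7s + v)

Each term has a factor of 12: 12v + 7·12s = 12·(7s + v).
Since 7s + v is an integer, 12 ∣ (f + 7q).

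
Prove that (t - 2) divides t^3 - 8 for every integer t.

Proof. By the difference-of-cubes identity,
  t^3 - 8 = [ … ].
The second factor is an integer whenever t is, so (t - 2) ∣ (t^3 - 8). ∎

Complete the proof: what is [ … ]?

(t - 2)(t^2 + 2t + 4)

Polynomial division of t^3 - 8 by t - 2 leaves remainder 0 and quotient t^2 + 2t + 4.
Hence t^3 - 8 = (t - 2)(t^2 + 2t + 4).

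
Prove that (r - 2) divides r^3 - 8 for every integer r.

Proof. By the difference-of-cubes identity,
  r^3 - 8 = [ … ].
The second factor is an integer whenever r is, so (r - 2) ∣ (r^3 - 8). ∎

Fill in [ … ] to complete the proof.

(r - 2)(r^2 + 2r + 4)

a^3 - b^3 = (a - b)(a^2 + ab + b^2). With a = r, b = 2:
r^3 - 8 = (r - 2)(r^2 + 2r + 4).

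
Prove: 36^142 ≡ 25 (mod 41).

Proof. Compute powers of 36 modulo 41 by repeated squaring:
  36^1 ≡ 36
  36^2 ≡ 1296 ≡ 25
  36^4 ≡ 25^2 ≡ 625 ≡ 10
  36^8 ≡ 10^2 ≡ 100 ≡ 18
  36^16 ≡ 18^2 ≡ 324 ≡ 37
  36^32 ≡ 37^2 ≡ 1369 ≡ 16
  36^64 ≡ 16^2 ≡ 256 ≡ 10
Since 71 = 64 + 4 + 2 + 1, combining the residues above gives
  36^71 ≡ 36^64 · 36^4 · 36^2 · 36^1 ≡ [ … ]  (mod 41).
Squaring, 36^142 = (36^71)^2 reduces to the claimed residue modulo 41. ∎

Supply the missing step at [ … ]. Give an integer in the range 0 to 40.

5

36^64 · 36^4 · 36^2 · 36^1 ≡ 10 · 10 · 25 · 36 = 90000.
90000 mod 41 = 5, so 36^71 ≡ 5 (mod 41).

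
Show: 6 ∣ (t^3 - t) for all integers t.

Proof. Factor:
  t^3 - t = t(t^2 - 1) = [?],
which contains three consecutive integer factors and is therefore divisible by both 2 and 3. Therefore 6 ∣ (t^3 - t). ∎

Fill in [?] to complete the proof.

t(t^2 - 1) = t(t - 1)(t + 1) = (t - 1)t(t + 1).
These three factors are consecutive integers, so their product is divisible by 6.

(t - 1)t(t + 1)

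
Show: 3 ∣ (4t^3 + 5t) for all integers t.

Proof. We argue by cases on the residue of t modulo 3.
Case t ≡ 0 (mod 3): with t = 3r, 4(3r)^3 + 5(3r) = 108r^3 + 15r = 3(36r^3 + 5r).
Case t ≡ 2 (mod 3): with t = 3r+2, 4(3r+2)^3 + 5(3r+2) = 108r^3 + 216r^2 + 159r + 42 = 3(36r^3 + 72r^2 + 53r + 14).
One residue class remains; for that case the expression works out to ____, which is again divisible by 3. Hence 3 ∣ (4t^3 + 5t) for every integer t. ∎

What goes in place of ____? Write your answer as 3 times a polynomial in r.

The residues treated are {0, 2}, so the missing case is t ≡ 1 (mod 3); write t = 3r+1.
Then 4(3r+1)^3 + 5(3r+1) = 108r^3 + 108r^2 + 51r + 9 = 3(36r^3 + 36r^2 + 17r + 3).

3(36r^3 + 36r^2 + 17r + 3)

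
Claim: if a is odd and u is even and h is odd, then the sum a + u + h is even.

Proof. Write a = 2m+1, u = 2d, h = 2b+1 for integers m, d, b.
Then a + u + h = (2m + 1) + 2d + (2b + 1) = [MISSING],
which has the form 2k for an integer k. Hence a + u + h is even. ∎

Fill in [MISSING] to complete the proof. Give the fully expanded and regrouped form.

Expanding: (2m + 1) + 2d + (2b + 1) = 2b + 2d + 2m + 2.
Every term is even; pulling out the factor of 2 gives 2(b + d + m + 1).

2(b + d + m + 1)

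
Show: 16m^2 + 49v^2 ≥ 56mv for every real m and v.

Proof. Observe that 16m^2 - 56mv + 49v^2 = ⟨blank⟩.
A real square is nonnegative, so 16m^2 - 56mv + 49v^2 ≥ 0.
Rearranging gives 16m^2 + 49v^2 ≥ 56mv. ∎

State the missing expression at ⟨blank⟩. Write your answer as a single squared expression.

(4m - 7v)^2

The leading and trailing coefficients are 4^2 and 7^2, and 56 = 2·4·7, so the trinomial is (4m - 7v)^2.
Hence 16m^2 - 56mv + 49v^2 ≥ 0.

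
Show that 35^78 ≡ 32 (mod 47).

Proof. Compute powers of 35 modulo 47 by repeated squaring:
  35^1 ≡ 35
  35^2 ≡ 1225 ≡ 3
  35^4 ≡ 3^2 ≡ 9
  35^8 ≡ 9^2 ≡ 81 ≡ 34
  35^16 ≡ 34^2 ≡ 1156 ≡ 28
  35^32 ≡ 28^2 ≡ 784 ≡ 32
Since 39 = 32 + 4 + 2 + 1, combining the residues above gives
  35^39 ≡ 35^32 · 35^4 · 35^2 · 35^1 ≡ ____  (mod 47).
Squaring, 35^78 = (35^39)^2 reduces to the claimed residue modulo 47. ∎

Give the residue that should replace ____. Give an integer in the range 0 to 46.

19

Multiply the listed residues: 32 · 9 · 3 · 35 = 288 → 864 → 30240.
Reducing modulo 47: 30240 = 643·47 + 19, so 35^39 ≡ 19.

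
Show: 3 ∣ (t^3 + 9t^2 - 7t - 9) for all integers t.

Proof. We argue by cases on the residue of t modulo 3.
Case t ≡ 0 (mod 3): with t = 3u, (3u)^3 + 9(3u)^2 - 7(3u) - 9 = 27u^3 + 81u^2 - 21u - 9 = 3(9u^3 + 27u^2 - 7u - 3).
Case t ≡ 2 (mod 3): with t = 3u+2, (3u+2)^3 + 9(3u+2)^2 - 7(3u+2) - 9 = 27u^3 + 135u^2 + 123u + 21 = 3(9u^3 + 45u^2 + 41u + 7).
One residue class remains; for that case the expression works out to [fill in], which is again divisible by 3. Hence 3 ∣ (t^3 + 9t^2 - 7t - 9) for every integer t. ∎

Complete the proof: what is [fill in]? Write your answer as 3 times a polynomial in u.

3(9u^3 + 36u^2 + 14u - 2)

The residues treated are {0, 2}, so the missing case is t ≡ 1 (mod 3); write t = 3u+1.
Then (3u+1)^3 + 9(3u+1)^2 - 7(3u+1) - 9 = 27u^3 + 108u^2 + 42u - 6 = 3(9u^3 + 36u^2 + 14u - 2).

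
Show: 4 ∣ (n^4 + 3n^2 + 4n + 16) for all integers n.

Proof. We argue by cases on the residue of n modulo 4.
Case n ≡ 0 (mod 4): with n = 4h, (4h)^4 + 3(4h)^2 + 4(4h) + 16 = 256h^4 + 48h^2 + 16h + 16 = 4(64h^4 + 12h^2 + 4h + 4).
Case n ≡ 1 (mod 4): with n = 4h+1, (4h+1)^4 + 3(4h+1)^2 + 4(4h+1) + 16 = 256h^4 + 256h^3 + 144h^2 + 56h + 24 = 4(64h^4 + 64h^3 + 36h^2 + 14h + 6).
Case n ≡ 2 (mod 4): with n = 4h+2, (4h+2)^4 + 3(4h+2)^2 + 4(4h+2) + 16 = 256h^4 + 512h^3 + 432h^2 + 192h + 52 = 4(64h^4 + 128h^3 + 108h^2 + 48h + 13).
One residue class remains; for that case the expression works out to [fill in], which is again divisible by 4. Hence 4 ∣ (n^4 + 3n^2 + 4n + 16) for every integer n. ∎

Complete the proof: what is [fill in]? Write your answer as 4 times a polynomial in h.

4(64h^4 + 192h^3 + 228h^2 + 130h + 34)

The residues treated are {0, 1, 2}, so the missing case is n ≡ 3 (mod 4); write n = 4h+3.
Then (4h+3)^4 + 3(4h+3)^2 + 4(4h+3) + 16 = 256h^4 + 768h^3 + 912h^2 + 520h + 136 = 4(64h^4 + 192h^3 + 228h^2 + 130h + 34).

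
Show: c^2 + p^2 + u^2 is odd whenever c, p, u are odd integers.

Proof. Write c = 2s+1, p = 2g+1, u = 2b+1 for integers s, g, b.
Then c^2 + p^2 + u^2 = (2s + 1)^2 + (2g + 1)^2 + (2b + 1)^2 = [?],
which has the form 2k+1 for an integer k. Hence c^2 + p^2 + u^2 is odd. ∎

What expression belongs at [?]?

(2s + 1)^2 + (2g + 1)^2 + (2b + 1)^2 = 4b^2 + 4b + 4g^2 + 4g + 4s^2 + 4s + 3
= 2(2b^2 + 2b + 2g^2 + 2g + 2s^2 + 2s + 1) + 1.
Since 2b^2 + 2b + 2g^2 + 2g + 2s^2 + 2s + 1 is an integer, the sum of squares is of the form 2k+1 for an integer k.

2(2b^2 + 2b + 2g^2 + 2g + 2s^2 + 2s + 1) + 1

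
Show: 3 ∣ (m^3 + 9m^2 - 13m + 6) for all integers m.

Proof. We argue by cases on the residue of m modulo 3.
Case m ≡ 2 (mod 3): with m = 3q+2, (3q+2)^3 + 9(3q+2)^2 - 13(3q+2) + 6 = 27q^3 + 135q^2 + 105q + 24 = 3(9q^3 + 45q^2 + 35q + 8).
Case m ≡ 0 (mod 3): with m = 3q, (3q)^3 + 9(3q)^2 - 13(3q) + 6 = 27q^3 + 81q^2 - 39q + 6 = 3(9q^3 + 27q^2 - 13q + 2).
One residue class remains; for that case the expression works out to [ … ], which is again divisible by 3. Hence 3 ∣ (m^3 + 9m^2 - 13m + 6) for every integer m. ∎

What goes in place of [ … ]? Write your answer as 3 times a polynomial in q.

The residues treated are {2, 0}, so the missing case is m ≡ 1 (mod 3); write m = 3q+1.
Then (3q+1)^3 + 9(3q+1)^2 - 13(3q+1) + 6 = 27q^3 + 108q^2 + 24q + 3 = 3(9q^3 + 36q^2 + 8q + 1).

3(9q^3 + 36q^2 + 8q + 1)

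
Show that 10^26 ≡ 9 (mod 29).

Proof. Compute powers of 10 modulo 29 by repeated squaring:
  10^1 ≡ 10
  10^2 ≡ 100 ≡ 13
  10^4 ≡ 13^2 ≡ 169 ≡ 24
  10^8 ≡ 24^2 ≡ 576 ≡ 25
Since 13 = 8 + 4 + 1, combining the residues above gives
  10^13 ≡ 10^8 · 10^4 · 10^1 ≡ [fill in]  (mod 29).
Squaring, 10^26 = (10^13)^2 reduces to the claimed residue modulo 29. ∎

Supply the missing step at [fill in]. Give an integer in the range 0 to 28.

Multiply the listed residues: 25 · 24 · 10 = 600 → 6000.
Reducing modulo 29: 6000 = 206·29 + 26, so 10^13 ≡ 26.

26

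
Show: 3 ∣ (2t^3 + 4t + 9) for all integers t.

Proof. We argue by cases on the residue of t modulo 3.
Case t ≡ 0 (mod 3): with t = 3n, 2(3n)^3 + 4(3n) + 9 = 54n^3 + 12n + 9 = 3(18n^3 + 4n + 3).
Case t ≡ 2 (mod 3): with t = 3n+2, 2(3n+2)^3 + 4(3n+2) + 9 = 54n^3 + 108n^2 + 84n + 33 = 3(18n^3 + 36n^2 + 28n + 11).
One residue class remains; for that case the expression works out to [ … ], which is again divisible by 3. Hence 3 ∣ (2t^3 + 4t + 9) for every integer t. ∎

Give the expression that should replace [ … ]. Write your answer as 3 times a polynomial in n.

3(18n^3 + 18n^2 + 10n + 5)

The residues treated are {0, 2}, so the missing case is t ≡ 1 (mod 3); write t = 3n+1.
Then 2(3n+1)^3 + 4(3n+1) + 9 = 54n^3 + 54n^2 + 30n + 15 = 3(18n^3 + 18n^2 + 10n + 5).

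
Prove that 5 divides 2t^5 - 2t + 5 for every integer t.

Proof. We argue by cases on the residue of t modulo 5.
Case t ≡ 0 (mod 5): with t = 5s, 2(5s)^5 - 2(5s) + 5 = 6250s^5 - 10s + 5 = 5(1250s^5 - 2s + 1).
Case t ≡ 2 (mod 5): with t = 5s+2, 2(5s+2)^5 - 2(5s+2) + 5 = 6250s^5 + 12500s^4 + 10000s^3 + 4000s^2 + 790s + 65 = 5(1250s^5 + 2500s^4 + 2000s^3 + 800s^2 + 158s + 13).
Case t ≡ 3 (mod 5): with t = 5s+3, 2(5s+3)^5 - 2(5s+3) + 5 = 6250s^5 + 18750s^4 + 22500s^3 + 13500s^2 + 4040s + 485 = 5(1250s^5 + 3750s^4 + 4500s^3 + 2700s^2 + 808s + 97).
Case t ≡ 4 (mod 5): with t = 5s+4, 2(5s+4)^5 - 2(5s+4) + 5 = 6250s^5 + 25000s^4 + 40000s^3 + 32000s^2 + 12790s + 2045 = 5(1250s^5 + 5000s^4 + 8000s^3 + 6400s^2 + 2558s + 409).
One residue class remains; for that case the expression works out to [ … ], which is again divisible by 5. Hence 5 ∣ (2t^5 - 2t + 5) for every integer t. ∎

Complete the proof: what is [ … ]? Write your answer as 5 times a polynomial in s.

Only t ≡ 1 (mod 5) is unaccounted for. Put t = 5s+1:
2(5s+1)^5 - 2(5s+1) + 5 expands to 6250s^5 + 6250s^4 + 2500s^3 + 500s^2 + 40s + 5,
and factoring out 5 leaves 5(1250s^5 + 1250s^4 + 500s^3 + 100s^2 + 8s + 1).

5(1250s^5 + 1250s^4 + 500s^3 + 100s^2 + 8s + 1)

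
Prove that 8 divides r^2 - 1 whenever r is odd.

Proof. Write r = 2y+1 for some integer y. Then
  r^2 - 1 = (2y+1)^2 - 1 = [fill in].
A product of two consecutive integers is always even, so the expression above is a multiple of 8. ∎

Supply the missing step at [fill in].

4y(y + 1)

(2y+1)^2 - 1 = 4y^2 + 4y + 1 - 1 = 4y^2 + 4y = 4y(y+1).
Since y and y+1 are consecutive, y(y+1) is even, and 4·(even) is a multiple of 8.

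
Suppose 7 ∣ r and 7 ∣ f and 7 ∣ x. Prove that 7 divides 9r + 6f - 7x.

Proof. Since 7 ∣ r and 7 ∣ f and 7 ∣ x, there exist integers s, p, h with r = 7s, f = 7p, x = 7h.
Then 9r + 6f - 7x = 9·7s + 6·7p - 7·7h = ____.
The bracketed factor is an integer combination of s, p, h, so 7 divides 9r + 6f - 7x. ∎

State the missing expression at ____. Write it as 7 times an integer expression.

Pull the common 7 out of every term: 9·7s + 6·7p - 7·7h = 7(-7h + 6p + 9s).
-7h + 6p + 9s is an integer, which exhibits the divisibility.

7(-7h + 6p + 9s)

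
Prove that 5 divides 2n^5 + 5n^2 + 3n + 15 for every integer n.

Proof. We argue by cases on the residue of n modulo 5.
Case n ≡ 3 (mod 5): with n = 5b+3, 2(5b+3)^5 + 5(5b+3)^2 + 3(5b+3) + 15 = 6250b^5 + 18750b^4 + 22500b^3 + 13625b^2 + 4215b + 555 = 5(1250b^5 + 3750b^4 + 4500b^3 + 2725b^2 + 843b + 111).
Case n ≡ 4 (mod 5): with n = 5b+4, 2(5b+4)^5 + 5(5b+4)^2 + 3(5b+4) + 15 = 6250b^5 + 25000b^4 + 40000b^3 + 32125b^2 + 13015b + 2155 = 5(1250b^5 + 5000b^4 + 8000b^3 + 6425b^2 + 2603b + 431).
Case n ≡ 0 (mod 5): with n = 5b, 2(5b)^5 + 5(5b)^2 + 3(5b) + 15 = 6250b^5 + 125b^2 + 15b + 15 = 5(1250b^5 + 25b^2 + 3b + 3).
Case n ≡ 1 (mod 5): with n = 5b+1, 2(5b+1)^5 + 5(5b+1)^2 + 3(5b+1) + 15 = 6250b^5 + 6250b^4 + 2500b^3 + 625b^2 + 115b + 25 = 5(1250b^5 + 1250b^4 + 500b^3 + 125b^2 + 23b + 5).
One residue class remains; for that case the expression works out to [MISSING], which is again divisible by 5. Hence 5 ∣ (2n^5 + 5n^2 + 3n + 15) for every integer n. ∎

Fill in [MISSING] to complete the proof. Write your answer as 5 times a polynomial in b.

5(1250b^5 + 2500b^4 + 2000b^3 + 825b^2 + 183b + 21)

The residues treated are {3, 4, 0, 1}, so the missing case is n ≡ 2 (mod 5); write n = 5b+2.
Then 2(5b+2)^5 + 5(5b+2)^2 + 3(5b+2) + 15 = 6250b^5 + 12500b^4 + 10000b^3 + 4125b^2 + 915b + 105 = 5(1250b^5 + 2500b^4 + 2000b^3 + 825b^2 + 183b + 21).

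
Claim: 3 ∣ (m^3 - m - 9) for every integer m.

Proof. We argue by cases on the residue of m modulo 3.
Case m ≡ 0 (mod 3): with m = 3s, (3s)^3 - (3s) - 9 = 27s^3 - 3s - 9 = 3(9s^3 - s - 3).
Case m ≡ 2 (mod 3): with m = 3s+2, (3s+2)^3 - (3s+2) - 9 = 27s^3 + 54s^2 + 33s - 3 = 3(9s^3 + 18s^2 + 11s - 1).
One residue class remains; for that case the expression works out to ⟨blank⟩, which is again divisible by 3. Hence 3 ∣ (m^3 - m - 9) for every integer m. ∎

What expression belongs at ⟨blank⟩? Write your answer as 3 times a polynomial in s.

3(9s^3 + 9s^2 + 2s - 3)

Only m ≡ 1 (mod 3) is unaccounted for. Put m = 3s+1:
(3s+1)^3 - (3s+1) - 9 expands to 27s^3 + 27s^2 + 6s - 9,
and factoring out 3 leaves 3(9s^3 + 9s^2 + 2s - 3).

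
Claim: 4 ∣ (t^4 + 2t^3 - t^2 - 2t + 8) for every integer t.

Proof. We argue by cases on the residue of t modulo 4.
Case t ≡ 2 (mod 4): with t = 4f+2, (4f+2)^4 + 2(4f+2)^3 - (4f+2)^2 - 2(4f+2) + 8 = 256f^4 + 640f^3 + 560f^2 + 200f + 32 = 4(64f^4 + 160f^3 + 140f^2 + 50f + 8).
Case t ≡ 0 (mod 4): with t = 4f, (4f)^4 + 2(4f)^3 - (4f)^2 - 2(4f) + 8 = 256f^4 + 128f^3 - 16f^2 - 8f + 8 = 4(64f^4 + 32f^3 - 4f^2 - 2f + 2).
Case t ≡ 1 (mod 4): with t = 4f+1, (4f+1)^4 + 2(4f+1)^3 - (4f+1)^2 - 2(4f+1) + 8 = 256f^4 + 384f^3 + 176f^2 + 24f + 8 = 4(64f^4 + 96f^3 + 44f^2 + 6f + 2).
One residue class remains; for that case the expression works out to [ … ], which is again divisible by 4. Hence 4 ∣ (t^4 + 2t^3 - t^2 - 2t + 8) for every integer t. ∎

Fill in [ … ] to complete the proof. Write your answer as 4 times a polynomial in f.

Only t ≡ 3 (mod 4) is unaccounted for. Put t = 4f+3:
(4f+3)^4 + 2(4f+3)^3 - (4f+3)^2 - 2(4f+3) + 8 expands to 256f^4 + 896f^3 + 1136f^2 + 616f + 128,
and factoring out 4 leaves 4(64f^4 + 224f^3 + 284f^2 + 154f + 32).

4(64f^4 + 224f^3 + 284f^2 + 154f + 32)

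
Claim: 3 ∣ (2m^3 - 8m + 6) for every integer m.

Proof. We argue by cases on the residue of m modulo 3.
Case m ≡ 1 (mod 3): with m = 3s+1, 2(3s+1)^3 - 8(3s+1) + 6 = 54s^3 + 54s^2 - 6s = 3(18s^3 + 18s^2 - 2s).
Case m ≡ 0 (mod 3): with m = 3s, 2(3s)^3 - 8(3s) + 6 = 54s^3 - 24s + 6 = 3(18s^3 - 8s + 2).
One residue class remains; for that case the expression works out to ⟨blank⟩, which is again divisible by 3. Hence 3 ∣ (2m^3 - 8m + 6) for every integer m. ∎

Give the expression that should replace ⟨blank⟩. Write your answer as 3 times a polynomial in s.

The residues treated are {1, 0}, so the missing case is m ≡ 2 (mod 3); write m = 3s+2.
Then 2(3s+2)^3 - 8(3s+2) + 6 = 54s^3 + 108s^2 + 48s + 6 = 3(18s^3 + 36s^2 + 16s + 2).

3(18s^3 + 36s^2 + 16s + 2)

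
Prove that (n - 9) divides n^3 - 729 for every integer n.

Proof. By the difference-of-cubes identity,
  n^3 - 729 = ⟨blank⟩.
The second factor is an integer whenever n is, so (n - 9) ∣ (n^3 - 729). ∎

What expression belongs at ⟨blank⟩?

(n - 9)(n^2 + 9n + 81)

Polynomial division of n^3 - 729 by n - 9 leaves remainder 0 and quotient n^2 + 9n + 81.
Hence n^3 - 729 = (n - 9)(n^2 + 9n + 81).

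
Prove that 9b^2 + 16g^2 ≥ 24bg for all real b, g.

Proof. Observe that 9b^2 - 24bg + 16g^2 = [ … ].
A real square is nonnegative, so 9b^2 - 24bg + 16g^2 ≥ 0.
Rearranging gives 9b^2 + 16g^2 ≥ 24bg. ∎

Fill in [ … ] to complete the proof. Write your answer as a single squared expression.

(3b - 4g)^2

9b^2 - 24bg + 16g^2 is a perfect-square trinomial: the outer terms are (3b)^2 and (4g)^2, and the cross term is -2·3b·4g.
So 9b^2 - 24bg + 16g^2 = (3b - 4g)^2 ≥ 0.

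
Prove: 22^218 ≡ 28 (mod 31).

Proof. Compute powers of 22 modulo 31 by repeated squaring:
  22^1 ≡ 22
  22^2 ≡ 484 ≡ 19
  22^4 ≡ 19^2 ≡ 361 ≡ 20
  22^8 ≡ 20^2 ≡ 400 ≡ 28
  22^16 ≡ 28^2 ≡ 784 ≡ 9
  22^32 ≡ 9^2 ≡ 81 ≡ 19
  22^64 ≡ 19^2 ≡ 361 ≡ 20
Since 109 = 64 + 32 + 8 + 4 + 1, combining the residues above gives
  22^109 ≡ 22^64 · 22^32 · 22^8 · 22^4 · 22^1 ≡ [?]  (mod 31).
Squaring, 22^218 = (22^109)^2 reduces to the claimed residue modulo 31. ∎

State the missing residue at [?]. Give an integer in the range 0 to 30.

Multiply the listed residues: 20 · 19 · 28 · 20 · 22 = 380 → 10640 → 212800 → 4681600.
Reducing modulo 31: 4681600 = 151019·31 + 11, so 22^109 ≡ 11.

11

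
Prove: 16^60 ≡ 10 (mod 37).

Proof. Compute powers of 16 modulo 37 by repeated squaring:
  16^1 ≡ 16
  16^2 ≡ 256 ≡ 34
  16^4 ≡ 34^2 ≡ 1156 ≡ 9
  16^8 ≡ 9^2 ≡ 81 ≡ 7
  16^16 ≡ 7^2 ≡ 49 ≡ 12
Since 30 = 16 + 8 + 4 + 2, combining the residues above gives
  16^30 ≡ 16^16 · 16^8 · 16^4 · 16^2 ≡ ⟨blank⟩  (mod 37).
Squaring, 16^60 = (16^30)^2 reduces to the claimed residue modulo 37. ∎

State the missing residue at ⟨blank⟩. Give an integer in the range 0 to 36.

16^16 · 16^8 · 16^4 · 16^2 ≡ 12 · 7 · 9 · 34 = 25704.
25704 mod 37 = 26, so 16^30 ≡ 26 (mod 37).

26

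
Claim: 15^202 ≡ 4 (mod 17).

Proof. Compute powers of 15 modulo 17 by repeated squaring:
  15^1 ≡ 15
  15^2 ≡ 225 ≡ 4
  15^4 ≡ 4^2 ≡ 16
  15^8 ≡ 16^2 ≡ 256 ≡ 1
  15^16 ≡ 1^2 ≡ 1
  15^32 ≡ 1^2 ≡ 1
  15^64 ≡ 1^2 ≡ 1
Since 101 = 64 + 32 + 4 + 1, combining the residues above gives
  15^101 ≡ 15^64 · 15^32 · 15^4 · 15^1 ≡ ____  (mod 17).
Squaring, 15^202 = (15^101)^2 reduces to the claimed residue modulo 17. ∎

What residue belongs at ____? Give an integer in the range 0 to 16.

Multiply the listed residues: 1 · 1 · 16 · 15 = 1 → 16 → 240.
Reducing modulo 17: 240 = 14·17 + 2, so 15^101 ≡ 2.

2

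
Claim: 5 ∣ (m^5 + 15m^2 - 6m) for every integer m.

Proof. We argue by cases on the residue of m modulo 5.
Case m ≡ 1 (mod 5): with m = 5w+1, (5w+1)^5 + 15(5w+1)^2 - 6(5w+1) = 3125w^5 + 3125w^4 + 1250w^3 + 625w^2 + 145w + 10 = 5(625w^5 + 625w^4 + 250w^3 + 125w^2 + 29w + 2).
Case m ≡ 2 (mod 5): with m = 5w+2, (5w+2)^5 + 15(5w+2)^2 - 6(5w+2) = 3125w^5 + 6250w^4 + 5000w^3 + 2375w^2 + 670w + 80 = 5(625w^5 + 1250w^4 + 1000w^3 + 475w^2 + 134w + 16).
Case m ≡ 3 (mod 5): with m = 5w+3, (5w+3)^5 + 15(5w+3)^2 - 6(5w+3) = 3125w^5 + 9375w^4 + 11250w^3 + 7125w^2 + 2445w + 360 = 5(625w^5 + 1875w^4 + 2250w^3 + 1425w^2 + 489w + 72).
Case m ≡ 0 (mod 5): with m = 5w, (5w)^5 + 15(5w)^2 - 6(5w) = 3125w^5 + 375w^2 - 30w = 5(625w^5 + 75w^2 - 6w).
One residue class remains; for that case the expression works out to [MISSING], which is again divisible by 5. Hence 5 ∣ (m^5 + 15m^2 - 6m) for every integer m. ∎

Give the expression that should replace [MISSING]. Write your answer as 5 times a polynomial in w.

5(625w^5 + 2500w^4 + 4000w^3 + 3275w^2 + 1394w + 248)

Only m ≡ 4 (mod 5) is unaccounted for. Put m = 5w+4:
(5w+4)^5 + 15(5w+4)^2 - 6(5w+4) expands to 3125w^5 + 12500w^4 + 20000w^3 + 16375w^2 + 6970w + 1240,
and factoring out 5 leaves 5(625w^5 + 2500w^4 + 4000w^3 + 3275w^2 + 1394w + 248).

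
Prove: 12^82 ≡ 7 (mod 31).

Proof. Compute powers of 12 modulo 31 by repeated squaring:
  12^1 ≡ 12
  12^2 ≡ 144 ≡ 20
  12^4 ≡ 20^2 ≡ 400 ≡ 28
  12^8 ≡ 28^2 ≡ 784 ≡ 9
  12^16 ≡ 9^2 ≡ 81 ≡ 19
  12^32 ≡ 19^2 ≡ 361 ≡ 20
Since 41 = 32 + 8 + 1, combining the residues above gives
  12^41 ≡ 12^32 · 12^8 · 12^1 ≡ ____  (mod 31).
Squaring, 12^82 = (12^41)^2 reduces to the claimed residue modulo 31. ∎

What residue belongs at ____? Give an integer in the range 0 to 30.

21

Multiply the listed residues: 20 · 9 · 12 = 180 → 2160.
Reducing modulo 31: 2160 = 69·31 + 21, so 12^41 ≡ 21.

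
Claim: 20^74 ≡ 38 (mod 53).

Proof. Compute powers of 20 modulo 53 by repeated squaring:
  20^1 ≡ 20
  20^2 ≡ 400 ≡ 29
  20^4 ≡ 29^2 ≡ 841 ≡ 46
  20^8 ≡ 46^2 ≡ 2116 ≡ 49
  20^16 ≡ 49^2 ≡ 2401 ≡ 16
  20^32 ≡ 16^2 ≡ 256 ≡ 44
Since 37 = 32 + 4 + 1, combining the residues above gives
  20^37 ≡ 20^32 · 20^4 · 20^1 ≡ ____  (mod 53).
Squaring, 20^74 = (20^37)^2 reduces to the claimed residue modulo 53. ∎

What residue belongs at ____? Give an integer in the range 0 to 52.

41

Multiply the listed residues: 44 · 46 · 20 = 2024 → 40480.
Reducing modulo 53: 40480 = 763·53 + 41, so 20^37 ≡ 41.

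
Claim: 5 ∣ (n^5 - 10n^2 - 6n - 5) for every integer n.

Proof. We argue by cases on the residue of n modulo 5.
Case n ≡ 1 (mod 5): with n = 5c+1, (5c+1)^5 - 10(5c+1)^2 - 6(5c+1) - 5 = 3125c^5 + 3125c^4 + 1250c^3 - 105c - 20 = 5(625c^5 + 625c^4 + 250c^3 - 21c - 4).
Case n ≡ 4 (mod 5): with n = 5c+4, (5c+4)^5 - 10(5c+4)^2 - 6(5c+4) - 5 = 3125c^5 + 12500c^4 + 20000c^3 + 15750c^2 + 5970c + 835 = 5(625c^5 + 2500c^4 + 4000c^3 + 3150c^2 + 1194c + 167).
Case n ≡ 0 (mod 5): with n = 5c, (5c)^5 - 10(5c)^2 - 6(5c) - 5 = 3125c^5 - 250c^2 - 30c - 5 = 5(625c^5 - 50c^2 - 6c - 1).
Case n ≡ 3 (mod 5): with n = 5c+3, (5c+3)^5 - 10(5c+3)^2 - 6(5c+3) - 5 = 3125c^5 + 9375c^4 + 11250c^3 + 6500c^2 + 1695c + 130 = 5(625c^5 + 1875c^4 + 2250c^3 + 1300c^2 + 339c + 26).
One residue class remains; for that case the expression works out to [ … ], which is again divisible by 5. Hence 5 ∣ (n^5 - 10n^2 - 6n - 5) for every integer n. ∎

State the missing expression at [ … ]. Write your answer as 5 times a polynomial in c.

5(625c^5 + 1250c^4 + 1000c^3 + 350c^2 + 34c - 5)

The residues treated are {1, 4, 0, 3}, so the missing case is n ≡ 2 (mod 5); write n = 5c+2.
Then (5c+2)^5 - 10(5c+2)^2 - 6(5c+2) - 5 = 3125c^5 + 6250c^4 + 5000c^3 + 1750c^2 + 170c - 25 = 5(625c^5 + 1250c^4 + 1000c^3 + 350c^2 + 34c - 5).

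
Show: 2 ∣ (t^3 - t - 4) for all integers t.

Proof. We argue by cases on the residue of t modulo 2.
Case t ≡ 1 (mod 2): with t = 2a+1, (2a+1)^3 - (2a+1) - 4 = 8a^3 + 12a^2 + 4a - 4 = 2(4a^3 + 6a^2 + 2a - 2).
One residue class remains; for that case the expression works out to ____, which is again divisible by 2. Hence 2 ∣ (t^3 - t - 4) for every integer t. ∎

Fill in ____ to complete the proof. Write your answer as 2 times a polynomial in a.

The residues treated are {1}, so the missing case is t ≡ 0 (mod 2); write t = 2a.
Then (2a)^3 - (2a) - 4 = 8a^3 - 2a - 4 = 2(4a^3 - a - 2).

2(4a^3 - a - 2)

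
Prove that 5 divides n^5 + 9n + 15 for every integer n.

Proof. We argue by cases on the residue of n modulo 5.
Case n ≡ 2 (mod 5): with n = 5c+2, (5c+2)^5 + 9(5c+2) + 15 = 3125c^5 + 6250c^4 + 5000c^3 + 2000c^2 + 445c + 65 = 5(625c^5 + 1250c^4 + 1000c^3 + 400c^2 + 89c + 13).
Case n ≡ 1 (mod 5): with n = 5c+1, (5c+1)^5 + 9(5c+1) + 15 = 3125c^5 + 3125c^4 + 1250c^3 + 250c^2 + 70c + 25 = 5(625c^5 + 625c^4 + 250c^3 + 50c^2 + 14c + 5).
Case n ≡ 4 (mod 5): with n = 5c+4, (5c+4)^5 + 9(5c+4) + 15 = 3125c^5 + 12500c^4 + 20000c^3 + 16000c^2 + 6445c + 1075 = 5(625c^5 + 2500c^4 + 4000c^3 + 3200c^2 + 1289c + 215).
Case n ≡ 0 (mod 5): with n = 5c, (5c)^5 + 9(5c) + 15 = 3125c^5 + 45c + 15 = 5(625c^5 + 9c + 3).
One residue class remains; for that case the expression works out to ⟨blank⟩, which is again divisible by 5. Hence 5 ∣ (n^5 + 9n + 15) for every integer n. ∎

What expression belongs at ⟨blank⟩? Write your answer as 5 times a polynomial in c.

5(625c^5 + 1875c^4 + 2250c^3 + 1350c^2 + 414c + 57)

The residues treated are {2, 1, 4, 0}, so the missing case is n ≡ 3 (mod 5); write n = 5c+3.
Then (5c+3)^5 + 9(5c+3) + 15 = 3125c^5 + 9375c^4 + 11250c^3 + 6750c^2 + 2070c + 285 = 5(625c^5 + 1875c^4 + 2250c^3 + 1350c^2 + 414c + 57).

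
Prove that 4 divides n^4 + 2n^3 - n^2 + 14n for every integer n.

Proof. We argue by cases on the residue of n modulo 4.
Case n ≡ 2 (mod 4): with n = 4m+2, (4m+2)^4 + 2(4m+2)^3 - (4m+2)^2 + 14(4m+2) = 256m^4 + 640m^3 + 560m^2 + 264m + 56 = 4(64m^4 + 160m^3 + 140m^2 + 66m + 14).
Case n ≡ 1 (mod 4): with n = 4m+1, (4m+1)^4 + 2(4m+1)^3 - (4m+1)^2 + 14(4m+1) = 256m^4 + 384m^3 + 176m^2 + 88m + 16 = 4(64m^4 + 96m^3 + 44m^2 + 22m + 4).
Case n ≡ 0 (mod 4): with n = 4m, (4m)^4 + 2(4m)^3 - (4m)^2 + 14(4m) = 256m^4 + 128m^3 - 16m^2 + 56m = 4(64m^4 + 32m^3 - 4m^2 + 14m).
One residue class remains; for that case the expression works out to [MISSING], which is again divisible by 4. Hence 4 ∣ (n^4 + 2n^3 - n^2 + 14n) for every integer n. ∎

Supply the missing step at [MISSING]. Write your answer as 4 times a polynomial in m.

4(64m^4 + 224m^3 + 284m^2 + 170m + 42)

Only n ≡ 3 (mod 4) is unaccounted for. Put n = 4m+3:
(4m+3)^4 + 2(4m+3)^3 - (4m+3)^2 + 14(4m+3) expands to 256m^4 + 896m^3 + 1136m^2 + 680m + 168,
and factoring out 4 leaves 4(64m^4 + 224m^3 + 284m^2 + 170m + 42).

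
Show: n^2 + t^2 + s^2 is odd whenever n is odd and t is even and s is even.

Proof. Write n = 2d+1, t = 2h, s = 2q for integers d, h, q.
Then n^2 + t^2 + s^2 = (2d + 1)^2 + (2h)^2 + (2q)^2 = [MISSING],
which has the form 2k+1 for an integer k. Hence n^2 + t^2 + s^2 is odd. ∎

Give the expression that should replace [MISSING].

(2d + 1)^2 + (2h)^2 + (2q)^2 = 4d^2 + 4d + 4h^2 + 4q^2 + 1
= 2(2d^2 + 2d + 2h^2 + 2q^2) + 1.
Since 2d^2 + 2d + 2h^2 + 2q^2 is an integer, the sum of squares is of the form 2k+1 for an integer k.

2(2d^2 + 2d + 2h^2 + 2q^2) + 1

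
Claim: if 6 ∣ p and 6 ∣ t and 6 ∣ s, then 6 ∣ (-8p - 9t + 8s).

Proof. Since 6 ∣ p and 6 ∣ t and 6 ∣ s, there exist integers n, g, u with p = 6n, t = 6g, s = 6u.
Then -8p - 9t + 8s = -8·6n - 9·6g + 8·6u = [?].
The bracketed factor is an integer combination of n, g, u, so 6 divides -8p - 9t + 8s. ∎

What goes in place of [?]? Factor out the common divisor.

Each term has a factor of 6: -8·6n - 9·6g + 8·6u = 6·(-9g - 8n + 8u).
Since -9g - 8n + 8u is an integer, 6 ∣ (-8p - 9t + 8s).

6(-9g - 8n + 8u)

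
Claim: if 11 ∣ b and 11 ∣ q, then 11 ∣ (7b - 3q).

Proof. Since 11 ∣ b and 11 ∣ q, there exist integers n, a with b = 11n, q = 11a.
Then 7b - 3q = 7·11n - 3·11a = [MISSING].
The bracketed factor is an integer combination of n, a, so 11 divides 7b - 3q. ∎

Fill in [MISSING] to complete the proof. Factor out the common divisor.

11(-3a + 7n)

Pull the common 11 out of every term: 7·11n - 3·11a = 11(-3a + 7n).
-3a + 7n is an integer, which exhibits the divisibility.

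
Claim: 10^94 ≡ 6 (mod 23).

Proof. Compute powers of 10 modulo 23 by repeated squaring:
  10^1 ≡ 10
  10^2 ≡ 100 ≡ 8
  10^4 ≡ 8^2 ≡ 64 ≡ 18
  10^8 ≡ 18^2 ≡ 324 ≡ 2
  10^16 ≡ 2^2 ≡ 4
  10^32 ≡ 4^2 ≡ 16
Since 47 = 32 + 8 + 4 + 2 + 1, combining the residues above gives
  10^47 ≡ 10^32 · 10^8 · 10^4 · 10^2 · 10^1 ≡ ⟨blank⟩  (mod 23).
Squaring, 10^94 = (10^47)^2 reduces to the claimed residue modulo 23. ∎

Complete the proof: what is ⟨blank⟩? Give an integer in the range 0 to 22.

11

10^32 · 10^8 · 10^4 · 10^2 · 10^1 ≡ 16 · 2 · 18 · 8 · 10 = 46080.
46080 mod 23 = 11, so 10^47 ≡ 11 (mod 23).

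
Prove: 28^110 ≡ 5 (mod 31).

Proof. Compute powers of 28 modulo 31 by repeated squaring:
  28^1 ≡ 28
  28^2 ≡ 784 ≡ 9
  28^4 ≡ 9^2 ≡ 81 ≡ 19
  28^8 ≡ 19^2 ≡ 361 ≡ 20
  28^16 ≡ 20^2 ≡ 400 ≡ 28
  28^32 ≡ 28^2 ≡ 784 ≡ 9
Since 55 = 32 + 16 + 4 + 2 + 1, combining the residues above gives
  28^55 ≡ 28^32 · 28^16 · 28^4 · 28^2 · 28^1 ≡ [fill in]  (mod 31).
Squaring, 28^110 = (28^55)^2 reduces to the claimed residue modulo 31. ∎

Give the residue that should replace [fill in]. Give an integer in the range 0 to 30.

Multiply the listed residues: 9 · 28 · 19 · 9 · 28 = 252 → 4788 → 43092 → 1206576.
Reducing modulo 31: 1206576 = 38921·31 + 25, so 28^55 ≡ 25.

25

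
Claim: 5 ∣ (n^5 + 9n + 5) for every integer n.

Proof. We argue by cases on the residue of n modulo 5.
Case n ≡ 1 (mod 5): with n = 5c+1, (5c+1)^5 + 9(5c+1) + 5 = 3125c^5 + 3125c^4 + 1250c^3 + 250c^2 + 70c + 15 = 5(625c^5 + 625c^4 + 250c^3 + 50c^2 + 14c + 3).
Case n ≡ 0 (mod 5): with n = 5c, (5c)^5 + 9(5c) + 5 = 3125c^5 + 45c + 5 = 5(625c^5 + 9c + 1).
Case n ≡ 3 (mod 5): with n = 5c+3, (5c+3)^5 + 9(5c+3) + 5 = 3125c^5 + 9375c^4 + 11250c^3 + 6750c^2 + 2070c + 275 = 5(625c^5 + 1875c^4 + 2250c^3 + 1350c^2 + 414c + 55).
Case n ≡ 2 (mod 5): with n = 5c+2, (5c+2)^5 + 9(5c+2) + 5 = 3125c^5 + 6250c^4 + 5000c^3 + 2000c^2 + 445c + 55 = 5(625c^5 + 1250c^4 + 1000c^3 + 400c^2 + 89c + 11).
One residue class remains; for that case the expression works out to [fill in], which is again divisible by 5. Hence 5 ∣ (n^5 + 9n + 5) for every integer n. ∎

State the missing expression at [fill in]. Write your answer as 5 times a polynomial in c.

The residues treated are {1, 0, 3, 2}, so the missing case is n ≡ 4 (mod 5); write n = 5c+4.
Then (5c+4)^5 + 9(5c+4) + 5 = 3125c^5 + 12500c^4 + 20000c^3 + 16000c^2 + 6445c + 1065 = 5(625c^5 + 2500c^4 + 4000c^3 + 3200c^2 + 1289c + 213).

5(625c^5 + 2500c^4 + 4000c^3 + 3200c^2 + 1289c + 213)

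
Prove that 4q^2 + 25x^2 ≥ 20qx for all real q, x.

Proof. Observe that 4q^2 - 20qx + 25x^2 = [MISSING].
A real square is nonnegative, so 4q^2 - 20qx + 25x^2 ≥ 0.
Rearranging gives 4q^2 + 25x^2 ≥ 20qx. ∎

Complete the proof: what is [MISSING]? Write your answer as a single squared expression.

4q^2 - 20qx + 25x^2 is a perfect-square trinomial: the outer terms are (2q)^2 and (5x)^2, and the cross term is -2·2q·5x.
So 4q^2 - 20qx + 25x^2 = (2q - 5x)^2 ≥ 0.

(2q - 5x)^2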